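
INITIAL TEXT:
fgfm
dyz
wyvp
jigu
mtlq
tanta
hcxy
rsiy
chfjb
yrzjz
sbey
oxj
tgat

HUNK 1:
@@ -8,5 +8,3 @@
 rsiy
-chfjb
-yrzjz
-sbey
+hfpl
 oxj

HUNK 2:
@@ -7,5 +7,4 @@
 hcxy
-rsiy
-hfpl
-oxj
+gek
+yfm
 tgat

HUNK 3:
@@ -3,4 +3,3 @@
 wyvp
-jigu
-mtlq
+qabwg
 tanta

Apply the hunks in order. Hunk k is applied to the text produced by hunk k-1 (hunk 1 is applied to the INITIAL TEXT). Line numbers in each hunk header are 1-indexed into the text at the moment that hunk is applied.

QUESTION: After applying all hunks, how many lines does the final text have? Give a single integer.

Answer: 9

Derivation:
Hunk 1: at line 8 remove [chfjb,yrzjz,sbey] add [hfpl] -> 11 lines: fgfm dyz wyvp jigu mtlq tanta hcxy rsiy hfpl oxj tgat
Hunk 2: at line 7 remove [rsiy,hfpl,oxj] add [gek,yfm] -> 10 lines: fgfm dyz wyvp jigu mtlq tanta hcxy gek yfm tgat
Hunk 3: at line 3 remove [jigu,mtlq] add [qabwg] -> 9 lines: fgfm dyz wyvp qabwg tanta hcxy gek yfm tgat
Final line count: 9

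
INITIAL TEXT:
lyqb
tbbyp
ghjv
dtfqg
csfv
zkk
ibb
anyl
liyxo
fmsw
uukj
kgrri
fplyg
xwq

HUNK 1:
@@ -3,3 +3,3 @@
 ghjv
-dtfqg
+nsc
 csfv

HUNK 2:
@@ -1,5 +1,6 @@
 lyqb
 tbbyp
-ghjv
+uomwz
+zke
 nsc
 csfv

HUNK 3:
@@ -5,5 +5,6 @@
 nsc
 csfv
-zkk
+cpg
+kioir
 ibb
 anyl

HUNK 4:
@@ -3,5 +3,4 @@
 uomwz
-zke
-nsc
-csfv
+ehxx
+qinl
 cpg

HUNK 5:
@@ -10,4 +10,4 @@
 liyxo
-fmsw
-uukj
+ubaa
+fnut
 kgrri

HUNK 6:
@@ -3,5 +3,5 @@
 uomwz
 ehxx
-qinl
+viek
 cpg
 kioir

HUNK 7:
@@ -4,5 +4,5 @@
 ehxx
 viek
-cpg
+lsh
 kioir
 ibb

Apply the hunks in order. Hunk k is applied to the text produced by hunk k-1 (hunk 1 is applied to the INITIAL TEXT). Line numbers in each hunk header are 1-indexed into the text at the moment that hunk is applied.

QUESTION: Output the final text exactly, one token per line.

Hunk 1: at line 3 remove [dtfqg] add [nsc] -> 14 lines: lyqb tbbyp ghjv nsc csfv zkk ibb anyl liyxo fmsw uukj kgrri fplyg xwq
Hunk 2: at line 1 remove [ghjv] add [uomwz,zke] -> 15 lines: lyqb tbbyp uomwz zke nsc csfv zkk ibb anyl liyxo fmsw uukj kgrri fplyg xwq
Hunk 3: at line 5 remove [zkk] add [cpg,kioir] -> 16 lines: lyqb tbbyp uomwz zke nsc csfv cpg kioir ibb anyl liyxo fmsw uukj kgrri fplyg xwq
Hunk 4: at line 3 remove [zke,nsc,csfv] add [ehxx,qinl] -> 15 lines: lyqb tbbyp uomwz ehxx qinl cpg kioir ibb anyl liyxo fmsw uukj kgrri fplyg xwq
Hunk 5: at line 10 remove [fmsw,uukj] add [ubaa,fnut] -> 15 lines: lyqb tbbyp uomwz ehxx qinl cpg kioir ibb anyl liyxo ubaa fnut kgrri fplyg xwq
Hunk 6: at line 3 remove [qinl] add [viek] -> 15 lines: lyqb tbbyp uomwz ehxx viek cpg kioir ibb anyl liyxo ubaa fnut kgrri fplyg xwq
Hunk 7: at line 4 remove [cpg] add [lsh] -> 15 lines: lyqb tbbyp uomwz ehxx viek lsh kioir ibb anyl liyxo ubaa fnut kgrri fplyg xwq

Answer: lyqb
tbbyp
uomwz
ehxx
viek
lsh
kioir
ibb
anyl
liyxo
ubaa
fnut
kgrri
fplyg
xwq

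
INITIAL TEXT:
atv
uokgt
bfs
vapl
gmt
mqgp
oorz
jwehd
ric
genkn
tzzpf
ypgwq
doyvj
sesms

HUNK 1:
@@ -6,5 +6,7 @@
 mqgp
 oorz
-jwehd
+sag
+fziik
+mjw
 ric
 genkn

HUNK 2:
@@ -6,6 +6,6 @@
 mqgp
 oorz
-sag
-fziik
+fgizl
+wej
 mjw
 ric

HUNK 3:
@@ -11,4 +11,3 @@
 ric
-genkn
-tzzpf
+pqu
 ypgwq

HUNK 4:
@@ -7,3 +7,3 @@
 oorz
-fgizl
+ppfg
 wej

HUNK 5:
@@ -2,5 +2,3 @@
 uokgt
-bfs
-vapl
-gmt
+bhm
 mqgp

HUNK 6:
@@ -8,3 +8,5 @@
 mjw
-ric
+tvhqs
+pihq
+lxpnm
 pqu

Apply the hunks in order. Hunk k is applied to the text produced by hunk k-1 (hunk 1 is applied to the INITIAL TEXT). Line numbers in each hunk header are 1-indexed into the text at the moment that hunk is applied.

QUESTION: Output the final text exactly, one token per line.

Hunk 1: at line 6 remove [jwehd] add [sag,fziik,mjw] -> 16 lines: atv uokgt bfs vapl gmt mqgp oorz sag fziik mjw ric genkn tzzpf ypgwq doyvj sesms
Hunk 2: at line 6 remove [sag,fziik] add [fgizl,wej] -> 16 lines: atv uokgt bfs vapl gmt mqgp oorz fgizl wej mjw ric genkn tzzpf ypgwq doyvj sesms
Hunk 3: at line 11 remove [genkn,tzzpf] add [pqu] -> 15 lines: atv uokgt bfs vapl gmt mqgp oorz fgizl wej mjw ric pqu ypgwq doyvj sesms
Hunk 4: at line 7 remove [fgizl] add [ppfg] -> 15 lines: atv uokgt bfs vapl gmt mqgp oorz ppfg wej mjw ric pqu ypgwq doyvj sesms
Hunk 5: at line 2 remove [bfs,vapl,gmt] add [bhm] -> 13 lines: atv uokgt bhm mqgp oorz ppfg wej mjw ric pqu ypgwq doyvj sesms
Hunk 6: at line 8 remove [ric] add [tvhqs,pihq,lxpnm] -> 15 lines: atv uokgt bhm mqgp oorz ppfg wej mjw tvhqs pihq lxpnm pqu ypgwq doyvj sesms

Answer: atv
uokgt
bhm
mqgp
oorz
ppfg
wej
mjw
tvhqs
pihq
lxpnm
pqu
ypgwq
doyvj
sesms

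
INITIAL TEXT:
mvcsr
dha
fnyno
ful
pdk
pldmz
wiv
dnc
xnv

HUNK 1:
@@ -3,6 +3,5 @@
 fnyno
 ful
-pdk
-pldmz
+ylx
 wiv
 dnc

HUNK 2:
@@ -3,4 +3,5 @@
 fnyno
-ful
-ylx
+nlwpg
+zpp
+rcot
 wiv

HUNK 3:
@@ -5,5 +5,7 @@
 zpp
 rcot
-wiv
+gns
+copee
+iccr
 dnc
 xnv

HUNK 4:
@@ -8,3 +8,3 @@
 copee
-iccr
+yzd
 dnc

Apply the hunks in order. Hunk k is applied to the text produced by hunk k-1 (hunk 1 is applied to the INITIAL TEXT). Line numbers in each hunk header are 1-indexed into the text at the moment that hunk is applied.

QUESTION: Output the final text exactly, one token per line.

Hunk 1: at line 3 remove [pdk,pldmz] add [ylx] -> 8 lines: mvcsr dha fnyno ful ylx wiv dnc xnv
Hunk 2: at line 3 remove [ful,ylx] add [nlwpg,zpp,rcot] -> 9 lines: mvcsr dha fnyno nlwpg zpp rcot wiv dnc xnv
Hunk 3: at line 5 remove [wiv] add [gns,copee,iccr] -> 11 lines: mvcsr dha fnyno nlwpg zpp rcot gns copee iccr dnc xnv
Hunk 4: at line 8 remove [iccr] add [yzd] -> 11 lines: mvcsr dha fnyno nlwpg zpp rcot gns copee yzd dnc xnv

Answer: mvcsr
dha
fnyno
nlwpg
zpp
rcot
gns
copee
yzd
dnc
xnv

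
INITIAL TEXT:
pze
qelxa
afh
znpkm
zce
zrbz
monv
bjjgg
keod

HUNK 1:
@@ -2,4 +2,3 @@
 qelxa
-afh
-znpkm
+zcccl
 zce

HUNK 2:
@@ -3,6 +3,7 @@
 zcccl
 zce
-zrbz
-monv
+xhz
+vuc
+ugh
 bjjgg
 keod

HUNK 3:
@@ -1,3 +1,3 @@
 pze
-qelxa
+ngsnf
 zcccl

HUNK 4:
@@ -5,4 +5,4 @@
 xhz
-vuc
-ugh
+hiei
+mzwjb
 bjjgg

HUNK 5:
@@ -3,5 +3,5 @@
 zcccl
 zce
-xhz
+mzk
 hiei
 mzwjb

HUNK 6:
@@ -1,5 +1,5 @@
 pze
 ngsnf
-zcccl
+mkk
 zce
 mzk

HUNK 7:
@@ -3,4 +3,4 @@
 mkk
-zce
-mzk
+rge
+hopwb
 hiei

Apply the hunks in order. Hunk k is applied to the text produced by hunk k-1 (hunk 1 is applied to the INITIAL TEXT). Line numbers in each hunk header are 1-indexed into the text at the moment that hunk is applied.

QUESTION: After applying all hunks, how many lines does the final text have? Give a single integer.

Answer: 9

Derivation:
Hunk 1: at line 2 remove [afh,znpkm] add [zcccl] -> 8 lines: pze qelxa zcccl zce zrbz monv bjjgg keod
Hunk 2: at line 3 remove [zrbz,monv] add [xhz,vuc,ugh] -> 9 lines: pze qelxa zcccl zce xhz vuc ugh bjjgg keod
Hunk 3: at line 1 remove [qelxa] add [ngsnf] -> 9 lines: pze ngsnf zcccl zce xhz vuc ugh bjjgg keod
Hunk 4: at line 5 remove [vuc,ugh] add [hiei,mzwjb] -> 9 lines: pze ngsnf zcccl zce xhz hiei mzwjb bjjgg keod
Hunk 5: at line 3 remove [xhz] add [mzk] -> 9 lines: pze ngsnf zcccl zce mzk hiei mzwjb bjjgg keod
Hunk 6: at line 1 remove [zcccl] add [mkk] -> 9 lines: pze ngsnf mkk zce mzk hiei mzwjb bjjgg keod
Hunk 7: at line 3 remove [zce,mzk] add [rge,hopwb] -> 9 lines: pze ngsnf mkk rge hopwb hiei mzwjb bjjgg keod
Final line count: 9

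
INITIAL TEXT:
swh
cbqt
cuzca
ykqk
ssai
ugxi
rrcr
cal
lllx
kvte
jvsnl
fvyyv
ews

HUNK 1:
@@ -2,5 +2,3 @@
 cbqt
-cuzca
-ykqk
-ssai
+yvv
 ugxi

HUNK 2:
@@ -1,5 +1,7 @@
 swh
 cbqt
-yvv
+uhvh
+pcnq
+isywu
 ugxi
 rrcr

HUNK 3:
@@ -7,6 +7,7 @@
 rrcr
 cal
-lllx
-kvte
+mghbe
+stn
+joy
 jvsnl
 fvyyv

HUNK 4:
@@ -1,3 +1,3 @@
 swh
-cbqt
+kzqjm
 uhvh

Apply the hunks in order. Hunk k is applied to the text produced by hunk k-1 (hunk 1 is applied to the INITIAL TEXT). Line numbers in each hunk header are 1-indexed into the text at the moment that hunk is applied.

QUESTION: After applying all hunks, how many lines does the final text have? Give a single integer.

Hunk 1: at line 2 remove [cuzca,ykqk,ssai] add [yvv] -> 11 lines: swh cbqt yvv ugxi rrcr cal lllx kvte jvsnl fvyyv ews
Hunk 2: at line 1 remove [yvv] add [uhvh,pcnq,isywu] -> 13 lines: swh cbqt uhvh pcnq isywu ugxi rrcr cal lllx kvte jvsnl fvyyv ews
Hunk 3: at line 7 remove [lllx,kvte] add [mghbe,stn,joy] -> 14 lines: swh cbqt uhvh pcnq isywu ugxi rrcr cal mghbe stn joy jvsnl fvyyv ews
Hunk 4: at line 1 remove [cbqt] add [kzqjm] -> 14 lines: swh kzqjm uhvh pcnq isywu ugxi rrcr cal mghbe stn joy jvsnl fvyyv ews
Final line count: 14

Answer: 14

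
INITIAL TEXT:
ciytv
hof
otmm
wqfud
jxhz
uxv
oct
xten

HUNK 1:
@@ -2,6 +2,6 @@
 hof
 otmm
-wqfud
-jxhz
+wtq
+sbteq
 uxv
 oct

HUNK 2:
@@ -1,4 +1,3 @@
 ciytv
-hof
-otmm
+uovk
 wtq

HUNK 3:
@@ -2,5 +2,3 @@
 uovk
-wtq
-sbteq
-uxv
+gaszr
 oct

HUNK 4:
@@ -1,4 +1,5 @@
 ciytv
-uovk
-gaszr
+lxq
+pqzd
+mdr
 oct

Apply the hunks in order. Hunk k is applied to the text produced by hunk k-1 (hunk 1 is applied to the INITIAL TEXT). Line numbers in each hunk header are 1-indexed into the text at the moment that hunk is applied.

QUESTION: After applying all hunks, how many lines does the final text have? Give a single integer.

Answer: 6

Derivation:
Hunk 1: at line 2 remove [wqfud,jxhz] add [wtq,sbteq] -> 8 lines: ciytv hof otmm wtq sbteq uxv oct xten
Hunk 2: at line 1 remove [hof,otmm] add [uovk] -> 7 lines: ciytv uovk wtq sbteq uxv oct xten
Hunk 3: at line 2 remove [wtq,sbteq,uxv] add [gaszr] -> 5 lines: ciytv uovk gaszr oct xten
Hunk 4: at line 1 remove [uovk,gaszr] add [lxq,pqzd,mdr] -> 6 lines: ciytv lxq pqzd mdr oct xten
Final line count: 6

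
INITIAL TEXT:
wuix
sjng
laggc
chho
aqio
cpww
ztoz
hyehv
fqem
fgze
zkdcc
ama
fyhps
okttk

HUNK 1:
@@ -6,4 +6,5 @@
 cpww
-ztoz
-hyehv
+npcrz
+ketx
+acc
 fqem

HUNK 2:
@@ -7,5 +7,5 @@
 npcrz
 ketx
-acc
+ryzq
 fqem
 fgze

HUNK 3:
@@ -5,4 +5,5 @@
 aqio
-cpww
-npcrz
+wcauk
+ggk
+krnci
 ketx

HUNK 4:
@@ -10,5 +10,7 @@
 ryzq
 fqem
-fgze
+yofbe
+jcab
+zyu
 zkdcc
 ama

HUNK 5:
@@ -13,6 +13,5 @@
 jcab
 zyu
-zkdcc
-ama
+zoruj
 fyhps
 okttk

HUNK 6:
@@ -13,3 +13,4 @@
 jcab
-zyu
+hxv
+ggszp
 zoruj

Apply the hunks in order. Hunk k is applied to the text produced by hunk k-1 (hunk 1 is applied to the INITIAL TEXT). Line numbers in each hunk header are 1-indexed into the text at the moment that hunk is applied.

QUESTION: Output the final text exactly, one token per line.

Answer: wuix
sjng
laggc
chho
aqio
wcauk
ggk
krnci
ketx
ryzq
fqem
yofbe
jcab
hxv
ggszp
zoruj
fyhps
okttk

Derivation:
Hunk 1: at line 6 remove [ztoz,hyehv] add [npcrz,ketx,acc] -> 15 lines: wuix sjng laggc chho aqio cpww npcrz ketx acc fqem fgze zkdcc ama fyhps okttk
Hunk 2: at line 7 remove [acc] add [ryzq] -> 15 lines: wuix sjng laggc chho aqio cpww npcrz ketx ryzq fqem fgze zkdcc ama fyhps okttk
Hunk 3: at line 5 remove [cpww,npcrz] add [wcauk,ggk,krnci] -> 16 lines: wuix sjng laggc chho aqio wcauk ggk krnci ketx ryzq fqem fgze zkdcc ama fyhps okttk
Hunk 4: at line 10 remove [fgze] add [yofbe,jcab,zyu] -> 18 lines: wuix sjng laggc chho aqio wcauk ggk krnci ketx ryzq fqem yofbe jcab zyu zkdcc ama fyhps okttk
Hunk 5: at line 13 remove [zkdcc,ama] add [zoruj] -> 17 lines: wuix sjng laggc chho aqio wcauk ggk krnci ketx ryzq fqem yofbe jcab zyu zoruj fyhps okttk
Hunk 6: at line 13 remove [zyu] add [hxv,ggszp] -> 18 lines: wuix sjng laggc chho aqio wcauk ggk krnci ketx ryzq fqem yofbe jcab hxv ggszp zoruj fyhps okttk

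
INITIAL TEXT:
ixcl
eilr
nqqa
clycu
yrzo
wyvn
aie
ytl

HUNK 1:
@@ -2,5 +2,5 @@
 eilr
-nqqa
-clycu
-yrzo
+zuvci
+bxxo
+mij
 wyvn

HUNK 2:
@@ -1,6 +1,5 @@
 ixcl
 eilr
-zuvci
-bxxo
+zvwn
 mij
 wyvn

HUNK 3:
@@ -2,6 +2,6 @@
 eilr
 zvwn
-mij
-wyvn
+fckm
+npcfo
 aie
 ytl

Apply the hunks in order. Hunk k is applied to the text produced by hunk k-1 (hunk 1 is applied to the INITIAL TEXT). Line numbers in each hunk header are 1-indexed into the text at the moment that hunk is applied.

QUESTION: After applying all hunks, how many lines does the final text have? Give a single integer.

Hunk 1: at line 2 remove [nqqa,clycu,yrzo] add [zuvci,bxxo,mij] -> 8 lines: ixcl eilr zuvci bxxo mij wyvn aie ytl
Hunk 2: at line 1 remove [zuvci,bxxo] add [zvwn] -> 7 lines: ixcl eilr zvwn mij wyvn aie ytl
Hunk 3: at line 2 remove [mij,wyvn] add [fckm,npcfo] -> 7 lines: ixcl eilr zvwn fckm npcfo aie ytl
Final line count: 7

Answer: 7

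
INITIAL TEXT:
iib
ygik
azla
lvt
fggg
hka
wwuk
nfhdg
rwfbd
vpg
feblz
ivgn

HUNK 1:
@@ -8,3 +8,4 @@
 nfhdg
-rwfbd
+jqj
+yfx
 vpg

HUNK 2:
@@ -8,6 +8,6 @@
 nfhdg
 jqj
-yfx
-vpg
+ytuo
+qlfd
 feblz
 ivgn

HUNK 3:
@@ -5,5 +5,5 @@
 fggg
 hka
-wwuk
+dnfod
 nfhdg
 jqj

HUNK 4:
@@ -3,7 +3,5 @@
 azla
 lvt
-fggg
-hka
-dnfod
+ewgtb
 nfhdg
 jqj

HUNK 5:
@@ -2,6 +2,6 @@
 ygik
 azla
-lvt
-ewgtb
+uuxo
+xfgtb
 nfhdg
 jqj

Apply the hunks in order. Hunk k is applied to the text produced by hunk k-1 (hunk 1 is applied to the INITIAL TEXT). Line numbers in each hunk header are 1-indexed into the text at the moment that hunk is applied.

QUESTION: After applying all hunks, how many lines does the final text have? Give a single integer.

Hunk 1: at line 8 remove [rwfbd] add [jqj,yfx] -> 13 lines: iib ygik azla lvt fggg hka wwuk nfhdg jqj yfx vpg feblz ivgn
Hunk 2: at line 8 remove [yfx,vpg] add [ytuo,qlfd] -> 13 lines: iib ygik azla lvt fggg hka wwuk nfhdg jqj ytuo qlfd feblz ivgn
Hunk 3: at line 5 remove [wwuk] add [dnfod] -> 13 lines: iib ygik azla lvt fggg hka dnfod nfhdg jqj ytuo qlfd feblz ivgn
Hunk 4: at line 3 remove [fggg,hka,dnfod] add [ewgtb] -> 11 lines: iib ygik azla lvt ewgtb nfhdg jqj ytuo qlfd feblz ivgn
Hunk 5: at line 2 remove [lvt,ewgtb] add [uuxo,xfgtb] -> 11 lines: iib ygik azla uuxo xfgtb nfhdg jqj ytuo qlfd feblz ivgn
Final line count: 11

Answer: 11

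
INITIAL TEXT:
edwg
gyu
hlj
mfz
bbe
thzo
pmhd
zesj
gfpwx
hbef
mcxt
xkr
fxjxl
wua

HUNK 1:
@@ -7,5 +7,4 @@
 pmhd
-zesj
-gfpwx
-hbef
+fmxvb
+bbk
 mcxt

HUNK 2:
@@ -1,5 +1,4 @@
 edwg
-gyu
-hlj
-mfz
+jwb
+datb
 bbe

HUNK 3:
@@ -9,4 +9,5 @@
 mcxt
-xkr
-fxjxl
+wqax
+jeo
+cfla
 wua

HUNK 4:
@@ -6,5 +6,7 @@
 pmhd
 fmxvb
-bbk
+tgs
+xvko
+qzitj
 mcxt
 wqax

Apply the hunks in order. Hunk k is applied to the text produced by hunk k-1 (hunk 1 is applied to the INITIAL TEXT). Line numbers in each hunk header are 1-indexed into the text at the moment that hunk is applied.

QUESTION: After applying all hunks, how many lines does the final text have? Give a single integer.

Answer: 15

Derivation:
Hunk 1: at line 7 remove [zesj,gfpwx,hbef] add [fmxvb,bbk] -> 13 lines: edwg gyu hlj mfz bbe thzo pmhd fmxvb bbk mcxt xkr fxjxl wua
Hunk 2: at line 1 remove [gyu,hlj,mfz] add [jwb,datb] -> 12 lines: edwg jwb datb bbe thzo pmhd fmxvb bbk mcxt xkr fxjxl wua
Hunk 3: at line 9 remove [xkr,fxjxl] add [wqax,jeo,cfla] -> 13 lines: edwg jwb datb bbe thzo pmhd fmxvb bbk mcxt wqax jeo cfla wua
Hunk 4: at line 6 remove [bbk] add [tgs,xvko,qzitj] -> 15 lines: edwg jwb datb bbe thzo pmhd fmxvb tgs xvko qzitj mcxt wqax jeo cfla wua
Final line count: 15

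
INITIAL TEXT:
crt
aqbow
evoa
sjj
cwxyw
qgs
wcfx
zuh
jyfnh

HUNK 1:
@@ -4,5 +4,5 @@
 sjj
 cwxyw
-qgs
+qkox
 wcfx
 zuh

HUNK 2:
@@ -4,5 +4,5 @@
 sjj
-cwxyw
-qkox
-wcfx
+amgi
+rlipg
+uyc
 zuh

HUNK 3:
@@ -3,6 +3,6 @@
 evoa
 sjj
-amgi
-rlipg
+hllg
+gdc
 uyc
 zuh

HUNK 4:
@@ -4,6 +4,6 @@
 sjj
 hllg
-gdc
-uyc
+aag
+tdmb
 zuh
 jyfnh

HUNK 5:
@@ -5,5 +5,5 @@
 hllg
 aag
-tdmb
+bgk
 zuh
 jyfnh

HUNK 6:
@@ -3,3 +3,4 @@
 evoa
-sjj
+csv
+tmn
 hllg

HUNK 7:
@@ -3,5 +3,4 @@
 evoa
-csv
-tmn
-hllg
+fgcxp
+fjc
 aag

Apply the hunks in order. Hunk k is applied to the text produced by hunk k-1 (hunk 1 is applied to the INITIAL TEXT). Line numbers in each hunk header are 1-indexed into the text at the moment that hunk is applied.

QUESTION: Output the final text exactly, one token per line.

Answer: crt
aqbow
evoa
fgcxp
fjc
aag
bgk
zuh
jyfnh

Derivation:
Hunk 1: at line 4 remove [qgs] add [qkox] -> 9 lines: crt aqbow evoa sjj cwxyw qkox wcfx zuh jyfnh
Hunk 2: at line 4 remove [cwxyw,qkox,wcfx] add [amgi,rlipg,uyc] -> 9 lines: crt aqbow evoa sjj amgi rlipg uyc zuh jyfnh
Hunk 3: at line 3 remove [amgi,rlipg] add [hllg,gdc] -> 9 lines: crt aqbow evoa sjj hllg gdc uyc zuh jyfnh
Hunk 4: at line 4 remove [gdc,uyc] add [aag,tdmb] -> 9 lines: crt aqbow evoa sjj hllg aag tdmb zuh jyfnh
Hunk 5: at line 5 remove [tdmb] add [bgk] -> 9 lines: crt aqbow evoa sjj hllg aag bgk zuh jyfnh
Hunk 6: at line 3 remove [sjj] add [csv,tmn] -> 10 lines: crt aqbow evoa csv tmn hllg aag bgk zuh jyfnh
Hunk 7: at line 3 remove [csv,tmn,hllg] add [fgcxp,fjc] -> 9 lines: crt aqbow evoa fgcxp fjc aag bgk zuh jyfnh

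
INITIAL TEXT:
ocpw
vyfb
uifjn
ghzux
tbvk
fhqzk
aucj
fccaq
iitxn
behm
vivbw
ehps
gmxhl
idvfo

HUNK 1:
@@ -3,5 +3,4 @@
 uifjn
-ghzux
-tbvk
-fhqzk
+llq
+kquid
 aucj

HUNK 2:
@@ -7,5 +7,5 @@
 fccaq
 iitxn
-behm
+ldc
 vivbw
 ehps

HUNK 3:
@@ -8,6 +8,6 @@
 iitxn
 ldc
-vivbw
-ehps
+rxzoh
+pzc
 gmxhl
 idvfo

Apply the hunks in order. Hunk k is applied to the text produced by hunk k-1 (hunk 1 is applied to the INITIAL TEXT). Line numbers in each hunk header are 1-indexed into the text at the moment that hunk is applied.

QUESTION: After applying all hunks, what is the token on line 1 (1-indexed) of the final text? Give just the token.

Answer: ocpw

Derivation:
Hunk 1: at line 3 remove [ghzux,tbvk,fhqzk] add [llq,kquid] -> 13 lines: ocpw vyfb uifjn llq kquid aucj fccaq iitxn behm vivbw ehps gmxhl idvfo
Hunk 2: at line 7 remove [behm] add [ldc] -> 13 lines: ocpw vyfb uifjn llq kquid aucj fccaq iitxn ldc vivbw ehps gmxhl idvfo
Hunk 3: at line 8 remove [vivbw,ehps] add [rxzoh,pzc] -> 13 lines: ocpw vyfb uifjn llq kquid aucj fccaq iitxn ldc rxzoh pzc gmxhl idvfo
Final line 1: ocpw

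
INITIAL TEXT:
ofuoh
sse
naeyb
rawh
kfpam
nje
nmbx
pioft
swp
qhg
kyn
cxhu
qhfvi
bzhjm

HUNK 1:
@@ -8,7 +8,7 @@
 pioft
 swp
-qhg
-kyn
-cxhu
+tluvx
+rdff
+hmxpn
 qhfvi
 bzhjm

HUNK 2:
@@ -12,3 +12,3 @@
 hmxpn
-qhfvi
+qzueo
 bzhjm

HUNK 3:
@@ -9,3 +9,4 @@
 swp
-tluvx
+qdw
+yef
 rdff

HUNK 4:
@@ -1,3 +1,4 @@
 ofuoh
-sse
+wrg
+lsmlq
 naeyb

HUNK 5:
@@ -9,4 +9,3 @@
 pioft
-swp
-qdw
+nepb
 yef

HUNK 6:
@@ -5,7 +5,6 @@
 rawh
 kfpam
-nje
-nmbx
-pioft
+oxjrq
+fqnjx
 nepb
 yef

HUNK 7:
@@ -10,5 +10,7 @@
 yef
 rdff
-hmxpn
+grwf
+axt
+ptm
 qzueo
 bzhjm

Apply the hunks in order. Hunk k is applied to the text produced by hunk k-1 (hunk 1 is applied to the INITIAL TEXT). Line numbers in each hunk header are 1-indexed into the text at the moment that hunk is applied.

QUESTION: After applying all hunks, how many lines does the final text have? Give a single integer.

Hunk 1: at line 8 remove [qhg,kyn,cxhu] add [tluvx,rdff,hmxpn] -> 14 lines: ofuoh sse naeyb rawh kfpam nje nmbx pioft swp tluvx rdff hmxpn qhfvi bzhjm
Hunk 2: at line 12 remove [qhfvi] add [qzueo] -> 14 lines: ofuoh sse naeyb rawh kfpam nje nmbx pioft swp tluvx rdff hmxpn qzueo bzhjm
Hunk 3: at line 9 remove [tluvx] add [qdw,yef] -> 15 lines: ofuoh sse naeyb rawh kfpam nje nmbx pioft swp qdw yef rdff hmxpn qzueo bzhjm
Hunk 4: at line 1 remove [sse] add [wrg,lsmlq] -> 16 lines: ofuoh wrg lsmlq naeyb rawh kfpam nje nmbx pioft swp qdw yef rdff hmxpn qzueo bzhjm
Hunk 5: at line 9 remove [swp,qdw] add [nepb] -> 15 lines: ofuoh wrg lsmlq naeyb rawh kfpam nje nmbx pioft nepb yef rdff hmxpn qzueo bzhjm
Hunk 6: at line 5 remove [nje,nmbx,pioft] add [oxjrq,fqnjx] -> 14 lines: ofuoh wrg lsmlq naeyb rawh kfpam oxjrq fqnjx nepb yef rdff hmxpn qzueo bzhjm
Hunk 7: at line 10 remove [hmxpn] add [grwf,axt,ptm] -> 16 lines: ofuoh wrg lsmlq naeyb rawh kfpam oxjrq fqnjx nepb yef rdff grwf axt ptm qzueo bzhjm
Final line count: 16

Answer: 16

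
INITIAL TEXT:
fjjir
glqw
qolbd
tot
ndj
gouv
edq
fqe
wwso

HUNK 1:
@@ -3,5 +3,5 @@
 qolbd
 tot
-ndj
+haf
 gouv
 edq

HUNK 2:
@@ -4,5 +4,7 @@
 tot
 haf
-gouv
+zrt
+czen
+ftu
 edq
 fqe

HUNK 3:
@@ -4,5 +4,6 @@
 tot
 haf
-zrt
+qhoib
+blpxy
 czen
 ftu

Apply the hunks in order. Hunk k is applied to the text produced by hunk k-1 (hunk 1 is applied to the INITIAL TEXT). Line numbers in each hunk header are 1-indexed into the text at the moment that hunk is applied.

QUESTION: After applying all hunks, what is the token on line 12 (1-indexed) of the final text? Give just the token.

Hunk 1: at line 3 remove [ndj] add [haf] -> 9 lines: fjjir glqw qolbd tot haf gouv edq fqe wwso
Hunk 2: at line 4 remove [gouv] add [zrt,czen,ftu] -> 11 lines: fjjir glqw qolbd tot haf zrt czen ftu edq fqe wwso
Hunk 3: at line 4 remove [zrt] add [qhoib,blpxy] -> 12 lines: fjjir glqw qolbd tot haf qhoib blpxy czen ftu edq fqe wwso
Final line 12: wwso

Answer: wwso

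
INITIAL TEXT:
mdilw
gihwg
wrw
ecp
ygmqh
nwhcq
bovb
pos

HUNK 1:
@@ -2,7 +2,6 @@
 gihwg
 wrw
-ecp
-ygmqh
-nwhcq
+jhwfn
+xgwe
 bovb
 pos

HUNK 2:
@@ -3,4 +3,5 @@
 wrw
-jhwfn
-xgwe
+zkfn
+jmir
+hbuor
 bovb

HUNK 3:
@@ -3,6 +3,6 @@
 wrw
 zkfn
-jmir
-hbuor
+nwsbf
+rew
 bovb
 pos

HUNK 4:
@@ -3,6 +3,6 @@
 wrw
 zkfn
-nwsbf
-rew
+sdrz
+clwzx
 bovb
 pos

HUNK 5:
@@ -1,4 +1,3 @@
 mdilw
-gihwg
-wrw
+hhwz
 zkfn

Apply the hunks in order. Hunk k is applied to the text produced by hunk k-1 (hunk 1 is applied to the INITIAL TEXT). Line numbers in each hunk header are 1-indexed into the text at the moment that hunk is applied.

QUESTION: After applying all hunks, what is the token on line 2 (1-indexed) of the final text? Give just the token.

Answer: hhwz

Derivation:
Hunk 1: at line 2 remove [ecp,ygmqh,nwhcq] add [jhwfn,xgwe] -> 7 lines: mdilw gihwg wrw jhwfn xgwe bovb pos
Hunk 2: at line 3 remove [jhwfn,xgwe] add [zkfn,jmir,hbuor] -> 8 lines: mdilw gihwg wrw zkfn jmir hbuor bovb pos
Hunk 3: at line 3 remove [jmir,hbuor] add [nwsbf,rew] -> 8 lines: mdilw gihwg wrw zkfn nwsbf rew bovb pos
Hunk 4: at line 3 remove [nwsbf,rew] add [sdrz,clwzx] -> 8 lines: mdilw gihwg wrw zkfn sdrz clwzx bovb pos
Hunk 5: at line 1 remove [gihwg,wrw] add [hhwz] -> 7 lines: mdilw hhwz zkfn sdrz clwzx bovb pos
Final line 2: hhwz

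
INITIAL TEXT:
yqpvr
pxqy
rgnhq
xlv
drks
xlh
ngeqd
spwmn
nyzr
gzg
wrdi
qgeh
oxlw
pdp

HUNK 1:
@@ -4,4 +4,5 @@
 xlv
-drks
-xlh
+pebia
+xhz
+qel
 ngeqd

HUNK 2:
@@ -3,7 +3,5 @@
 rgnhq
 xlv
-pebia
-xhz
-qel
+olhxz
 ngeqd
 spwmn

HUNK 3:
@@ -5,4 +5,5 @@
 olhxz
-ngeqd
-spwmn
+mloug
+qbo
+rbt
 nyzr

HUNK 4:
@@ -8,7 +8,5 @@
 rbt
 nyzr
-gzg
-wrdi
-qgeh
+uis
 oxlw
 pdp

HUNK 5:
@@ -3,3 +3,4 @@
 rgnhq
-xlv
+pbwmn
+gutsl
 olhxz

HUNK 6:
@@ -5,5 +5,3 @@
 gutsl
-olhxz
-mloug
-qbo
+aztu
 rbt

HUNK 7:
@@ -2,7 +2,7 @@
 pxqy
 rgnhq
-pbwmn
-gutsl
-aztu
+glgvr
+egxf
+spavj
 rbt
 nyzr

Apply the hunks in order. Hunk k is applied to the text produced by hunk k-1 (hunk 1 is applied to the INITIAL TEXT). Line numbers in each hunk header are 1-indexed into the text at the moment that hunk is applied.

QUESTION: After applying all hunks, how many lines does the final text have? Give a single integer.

Answer: 11

Derivation:
Hunk 1: at line 4 remove [drks,xlh] add [pebia,xhz,qel] -> 15 lines: yqpvr pxqy rgnhq xlv pebia xhz qel ngeqd spwmn nyzr gzg wrdi qgeh oxlw pdp
Hunk 2: at line 3 remove [pebia,xhz,qel] add [olhxz] -> 13 lines: yqpvr pxqy rgnhq xlv olhxz ngeqd spwmn nyzr gzg wrdi qgeh oxlw pdp
Hunk 3: at line 5 remove [ngeqd,spwmn] add [mloug,qbo,rbt] -> 14 lines: yqpvr pxqy rgnhq xlv olhxz mloug qbo rbt nyzr gzg wrdi qgeh oxlw pdp
Hunk 4: at line 8 remove [gzg,wrdi,qgeh] add [uis] -> 12 lines: yqpvr pxqy rgnhq xlv olhxz mloug qbo rbt nyzr uis oxlw pdp
Hunk 5: at line 3 remove [xlv] add [pbwmn,gutsl] -> 13 lines: yqpvr pxqy rgnhq pbwmn gutsl olhxz mloug qbo rbt nyzr uis oxlw pdp
Hunk 6: at line 5 remove [olhxz,mloug,qbo] add [aztu] -> 11 lines: yqpvr pxqy rgnhq pbwmn gutsl aztu rbt nyzr uis oxlw pdp
Hunk 7: at line 2 remove [pbwmn,gutsl,aztu] add [glgvr,egxf,spavj] -> 11 lines: yqpvr pxqy rgnhq glgvr egxf spavj rbt nyzr uis oxlw pdp
Final line count: 11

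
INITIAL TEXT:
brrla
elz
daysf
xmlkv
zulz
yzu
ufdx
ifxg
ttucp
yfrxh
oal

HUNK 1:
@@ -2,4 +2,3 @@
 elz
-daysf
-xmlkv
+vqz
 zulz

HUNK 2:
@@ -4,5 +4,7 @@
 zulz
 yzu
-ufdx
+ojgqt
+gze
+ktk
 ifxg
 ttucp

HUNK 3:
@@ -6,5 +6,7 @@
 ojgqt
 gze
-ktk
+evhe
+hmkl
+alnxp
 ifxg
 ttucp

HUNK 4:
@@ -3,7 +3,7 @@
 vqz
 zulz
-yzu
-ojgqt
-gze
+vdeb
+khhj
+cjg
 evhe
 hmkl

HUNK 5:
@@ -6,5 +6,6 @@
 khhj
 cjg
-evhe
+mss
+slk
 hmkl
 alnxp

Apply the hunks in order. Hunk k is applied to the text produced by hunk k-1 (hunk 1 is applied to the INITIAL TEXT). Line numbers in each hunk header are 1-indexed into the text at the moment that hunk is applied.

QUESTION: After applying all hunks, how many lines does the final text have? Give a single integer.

Answer: 15

Derivation:
Hunk 1: at line 2 remove [daysf,xmlkv] add [vqz] -> 10 lines: brrla elz vqz zulz yzu ufdx ifxg ttucp yfrxh oal
Hunk 2: at line 4 remove [ufdx] add [ojgqt,gze,ktk] -> 12 lines: brrla elz vqz zulz yzu ojgqt gze ktk ifxg ttucp yfrxh oal
Hunk 3: at line 6 remove [ktk] add [evhe,hmkl,alnxp] -> 14 lines: brrla elz vqz zulz yzu ojgqt gze evhe hmkl alnxp ifxg ttucp yfrxh oal
Hunk 4: at line 3 remove [yzu,ojgqt,gze] add [vdeb,khhj,cjg] -> 14 lines: brrla elz vqz zulz vdeb khhj cjg evhe hmkl alnxp ifxg ttucp yfrxh oal
Hunk 5: at line 6 remove [evhe] add [mss,slk] -> 15 lines: brrla elz vqz zulz vdeb khhj cjg mss slk hmkl alnxp ifxg ttucp yfrxh oal
Final line count: 15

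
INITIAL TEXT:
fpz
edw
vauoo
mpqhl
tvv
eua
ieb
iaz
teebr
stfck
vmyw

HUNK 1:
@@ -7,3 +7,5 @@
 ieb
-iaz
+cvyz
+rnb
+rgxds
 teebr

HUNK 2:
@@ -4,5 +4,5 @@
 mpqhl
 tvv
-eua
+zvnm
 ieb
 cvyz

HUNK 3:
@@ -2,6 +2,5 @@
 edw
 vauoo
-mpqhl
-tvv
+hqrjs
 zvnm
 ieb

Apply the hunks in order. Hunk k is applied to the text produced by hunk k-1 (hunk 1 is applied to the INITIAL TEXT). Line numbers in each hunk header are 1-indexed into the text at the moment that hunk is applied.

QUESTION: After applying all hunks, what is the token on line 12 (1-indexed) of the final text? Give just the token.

Answer: vmyw

Derivation:
Hunk 1: at line 7 remove [iaz] add [cvyz,rnb,rgxds] -> 13 lines: fpz edw vauoo mpqhl tvv eua ieb cvyz rnb rgxds teebr stfck vmyw
Hunk 2: at line 4 remove [eua] add [zvnm] -> 13 lines: fpz edw vauoo mpqhl tvv zvnm ieb cvyz rnb rgxds teebr stfck vmyw
Hunk 3: at line 2 remove [mpqhl,tvv] add [hqrjs] -> 12 lines: fpz edw vauoo hqrjs zvnm ieb cvyz rnb rgxds teebr stfck vmyw
Final line 12: vmyw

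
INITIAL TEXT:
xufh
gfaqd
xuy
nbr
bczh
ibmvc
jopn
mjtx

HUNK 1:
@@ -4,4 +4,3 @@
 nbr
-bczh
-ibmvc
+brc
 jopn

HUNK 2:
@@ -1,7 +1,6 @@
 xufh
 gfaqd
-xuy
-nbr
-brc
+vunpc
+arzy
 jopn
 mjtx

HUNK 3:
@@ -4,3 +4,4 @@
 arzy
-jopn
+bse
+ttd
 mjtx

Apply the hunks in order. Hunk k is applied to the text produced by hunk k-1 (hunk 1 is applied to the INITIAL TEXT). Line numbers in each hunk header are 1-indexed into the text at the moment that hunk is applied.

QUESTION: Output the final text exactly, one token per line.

Answer: xufh
gfaqd
vunpc
arzy
bse
ttd
mjtx

Derivation:
Hunk 1: at line 4 remove [bczh,ibmvc] add [brc] -> 7 lines: xufh gfaqd xuy nbr brc jopn mjtx
Hunk 2: at line 1 remove [xuy,nbr,brc] add [vunpc,arzy] -> 6 lines: xufh gfaqd vunpc arzy jopn mjtx
Hunk 3: at line 4 remove [jopn] add [bse,ttd] -> 7 lines: xufh gfaqd vunpc arzy bse ttd mjtx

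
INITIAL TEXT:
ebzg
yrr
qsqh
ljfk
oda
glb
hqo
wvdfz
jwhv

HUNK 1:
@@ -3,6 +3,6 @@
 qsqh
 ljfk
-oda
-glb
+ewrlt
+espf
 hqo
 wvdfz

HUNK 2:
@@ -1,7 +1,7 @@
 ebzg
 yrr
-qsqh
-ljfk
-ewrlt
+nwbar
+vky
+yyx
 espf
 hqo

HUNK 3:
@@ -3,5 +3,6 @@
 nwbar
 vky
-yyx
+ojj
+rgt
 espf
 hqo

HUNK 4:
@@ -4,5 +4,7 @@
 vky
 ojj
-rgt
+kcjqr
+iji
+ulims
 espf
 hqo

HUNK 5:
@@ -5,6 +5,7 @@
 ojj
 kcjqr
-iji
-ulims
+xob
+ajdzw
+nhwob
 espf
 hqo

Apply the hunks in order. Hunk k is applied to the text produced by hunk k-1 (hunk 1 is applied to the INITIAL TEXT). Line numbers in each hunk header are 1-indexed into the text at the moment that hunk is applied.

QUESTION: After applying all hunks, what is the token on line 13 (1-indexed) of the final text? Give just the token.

Answer: jwhv

Derivation:
Hunk 1: at line 3 remove [oda,glb] add [ewrlt,espf] -> 9 lines: ebzg yrr qsqh ljfk ewrlt espf hqo wvdfz jwhv
Hunk 2: at line 1 remove [qsqh,ljfk,ewrlt] add [nwbar,vky,yyx] -> 9 lines: ebzg yrr nwbar vky yyx espf hqo wvdfz jwhv
Hunk 3: at line 3 remove [yyx] add [ojj,rgt] -> 10 lines: ebzg yrr nwbar vky ojj rgt espf hqo wvdfz jwhv
Hunk 4: at line 4 remove [rgt] add [kcjqr,iji,ulims] -> 12 lines: ebzg yrr nwbar vky ojj kcjqr iji ulims espf hqo wvdfz jwhv
Hunk 5: at line 5 remove [iji,ulims] add [xob,ajdzw,nhwob] -> 13 lines: ebzg yrr nwbar vky ojj kcjqr xob ajdzw nhwob espf hqo wvdfz jwhv
Final line 13: jwhv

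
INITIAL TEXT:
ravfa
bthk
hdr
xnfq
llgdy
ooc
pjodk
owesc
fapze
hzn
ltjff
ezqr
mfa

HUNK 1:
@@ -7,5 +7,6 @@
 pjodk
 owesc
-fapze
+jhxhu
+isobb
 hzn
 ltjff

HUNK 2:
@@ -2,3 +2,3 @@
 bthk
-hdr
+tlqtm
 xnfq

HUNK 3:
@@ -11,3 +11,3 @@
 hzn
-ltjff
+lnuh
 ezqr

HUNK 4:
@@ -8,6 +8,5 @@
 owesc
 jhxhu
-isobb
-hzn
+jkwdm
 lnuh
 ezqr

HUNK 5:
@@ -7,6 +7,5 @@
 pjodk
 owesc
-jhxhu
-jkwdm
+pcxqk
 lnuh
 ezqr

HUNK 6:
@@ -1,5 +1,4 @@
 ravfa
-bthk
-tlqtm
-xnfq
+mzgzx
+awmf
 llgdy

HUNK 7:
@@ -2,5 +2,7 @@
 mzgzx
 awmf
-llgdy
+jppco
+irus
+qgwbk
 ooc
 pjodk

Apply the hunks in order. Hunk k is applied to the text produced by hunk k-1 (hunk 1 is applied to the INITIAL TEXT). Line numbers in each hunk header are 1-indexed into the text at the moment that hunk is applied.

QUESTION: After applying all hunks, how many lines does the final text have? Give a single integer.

Hunk 1: at line 7 remove [fapze] add [jhxhu,isobb] -> 14 lines: ravfa bthk hdr xnfq llgdy ooc pjodk owesc jhxhu isobb hzn ltjff ezqr mfa
Hunk 2: at line 2 remove [hdr] add [tlqtm] -> 14 lines: ravfa bthk tlqtm xnfq llgdy ooc pjodk owesc jhxhu isobb hzn ltjff ezqr mfa
Hunk 3: at line 11 remove [ltjff] add [lnuh] -> 14 lines: ravfa bthk tlqtm xnfq llgdy ooc pjodk owesc jhxhu isobb hzn lnuh ezqr mfa
Hunk 4: at line 8 remove [isobb,hzn] add [jkwdm] -> 13 lines: ravfa bthk tlqtm xnfq llgdy ooc pjodk owesc jhxhu jkwdm lnuh ezqr mfa
Hunk 5: at line 7 remove [jhxhu,jkwdm] add [pcxqk] -> 12 lines: ravfa bthk tlqtm xnfq llgdy ooc pjodk owesc pcxqk lnuh ezqr mfa
Hunk 6: at line 1 remove [bthk,tlqtm,xnfq] add [mzgzx,awmf] -> 11 lines: ravfa mzgzx awmf llgdy ooc pjodk owesc pcxqk lnuh ezqr mfa
Hunk 7: at line 2 remove [llgdy] add [jppco,irus,qgwbk] -> 13 lines: ravfa mzgzx awmf jppco irus qgwbk ooc pjodk owesc pcxqk lnuh ezqr mfa
Final line count: 13

Answer: 13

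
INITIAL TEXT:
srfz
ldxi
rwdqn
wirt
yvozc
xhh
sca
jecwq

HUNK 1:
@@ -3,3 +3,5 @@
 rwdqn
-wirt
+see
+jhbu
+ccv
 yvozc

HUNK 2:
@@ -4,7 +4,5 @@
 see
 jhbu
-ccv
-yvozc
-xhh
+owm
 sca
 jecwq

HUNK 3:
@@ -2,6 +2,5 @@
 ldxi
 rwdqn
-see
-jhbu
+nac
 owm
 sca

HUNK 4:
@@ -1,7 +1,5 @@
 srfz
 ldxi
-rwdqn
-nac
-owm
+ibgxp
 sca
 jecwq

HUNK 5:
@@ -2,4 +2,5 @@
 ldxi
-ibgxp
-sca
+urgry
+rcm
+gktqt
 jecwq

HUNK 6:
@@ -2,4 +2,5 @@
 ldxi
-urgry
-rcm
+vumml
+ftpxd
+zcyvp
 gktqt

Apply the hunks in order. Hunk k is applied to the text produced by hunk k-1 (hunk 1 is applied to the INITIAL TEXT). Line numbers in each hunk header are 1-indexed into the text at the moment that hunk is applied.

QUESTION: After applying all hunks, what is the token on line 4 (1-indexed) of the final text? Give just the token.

Answer: ftpxd

Derivation:
Hunk 1: at line 3 remove [wirt] add [see,jhbu,ccv] -> 10 lines: srfz ldxi rwdqn see jhbu ccv yvozc xhh sca jecwq
Hunk 2: at line 4 remove [ccv,yvozc,xhh] add [owm] -> 8 lines: srfz ldxi rwdqn see jhbu owm sca jecwq
Hunk 3: at line 2 remove [see,jhbu] add [nac] -> 7 lines: srfz ldxi rwdqn nac owm sca jecwq
Hunk 4: at line 1 remove [rwdqn,nac,owm] add [ibgxp] -> 5 lines: srfz ldxi ibgxp sca jecwq
Hunk 5: at line 2 remove [ibgxp,sca] add [urgry,rcm,gktqt] -> 6 lines: srfz ldxi urgry rcm gktqt jecwq
Hunk 6: at line 2 remove [urgry,rcm] add [vumml,ftpxd,zcyvp] -> 7 lines: srfz ldxi vumml ftpxd zcyvp gktqt jecwq
Final line 4: ftpxd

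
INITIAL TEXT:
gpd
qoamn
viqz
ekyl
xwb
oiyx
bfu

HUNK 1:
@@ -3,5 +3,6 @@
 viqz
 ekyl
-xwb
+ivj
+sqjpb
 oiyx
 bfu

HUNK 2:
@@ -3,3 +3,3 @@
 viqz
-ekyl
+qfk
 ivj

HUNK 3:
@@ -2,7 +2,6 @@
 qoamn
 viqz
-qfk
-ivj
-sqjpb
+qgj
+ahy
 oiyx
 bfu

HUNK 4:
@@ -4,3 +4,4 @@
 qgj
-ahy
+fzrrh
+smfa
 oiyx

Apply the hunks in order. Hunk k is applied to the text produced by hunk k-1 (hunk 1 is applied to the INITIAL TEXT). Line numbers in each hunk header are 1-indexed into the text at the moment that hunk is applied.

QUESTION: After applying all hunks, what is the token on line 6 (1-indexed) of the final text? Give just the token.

Hunk 1: at line 3 remove [xwb] add [ivj,sqjpb] -> 8 lines: gpd qoamn viqz ekyl ivj sqjpb oiyx bfu
Hunk 2: at line 3 remove [ekyl] add [qfk] -> 8 lines: gpd qoamn viqz qfk ivj sqjpb oiyx bfu
Hunk 3: at line 2 remove [qfk,ivj,sqjpb] add [qgj,ahy] -> 7 lines: gpd qoamn viqz qgj ahy oiyx bfu
Hunk 4: at line 4 remove [ahy] add [fzrrh,smfa] -> 8 lines: gpd qoamn viqz qgj fzrrh smfa oiyx bfu
Final line 6: smfa

Answer: smfa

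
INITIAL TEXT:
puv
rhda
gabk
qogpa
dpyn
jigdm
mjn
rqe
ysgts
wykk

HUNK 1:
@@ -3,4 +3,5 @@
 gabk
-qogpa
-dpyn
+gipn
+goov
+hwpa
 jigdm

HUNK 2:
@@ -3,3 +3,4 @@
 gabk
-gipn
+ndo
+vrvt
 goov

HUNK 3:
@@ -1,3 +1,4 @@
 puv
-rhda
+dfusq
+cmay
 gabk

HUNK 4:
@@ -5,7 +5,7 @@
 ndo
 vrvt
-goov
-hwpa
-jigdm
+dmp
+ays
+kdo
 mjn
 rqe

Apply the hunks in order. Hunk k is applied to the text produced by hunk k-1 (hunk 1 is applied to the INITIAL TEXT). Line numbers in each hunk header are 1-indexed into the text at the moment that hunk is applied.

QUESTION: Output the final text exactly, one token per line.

Answer: puv
dfusq
cmay
gabk
ndo
vrvt
dmp
ays
kdo
mjn
rqe
ysgts
wykk

Derivation:
Hunk 1: at line 3 remove [qogpa,dpyn] add [gipn,goov,hwpa] -> 11 lines: puv rhda gabk gipn goov hwpa jigdm mjn rqe ysgts wykk
Hunk 2: at line 3 remove [gipn] add [ndo,vrvt] -> 12 lines: puv rhda gabk ndo vrvt goov hwpa jigdm mjn rqe ysgts wykk
Hunk 3: at line 1 remove [rhda] add [dfusq,cmay] -> 13 lines: puv dfusq cmay gabk ndo vrvt goov hwpa jigdm mjn rqe ysgts wykk
Hunk 4: at line 5 remove [goov,hwpa,jigdm] add [dmp,ays,kdo] -> 13 lines: puv dfusq cmay gabk ndo vrvt dmp ays kdo mjn rqe ysgts wykk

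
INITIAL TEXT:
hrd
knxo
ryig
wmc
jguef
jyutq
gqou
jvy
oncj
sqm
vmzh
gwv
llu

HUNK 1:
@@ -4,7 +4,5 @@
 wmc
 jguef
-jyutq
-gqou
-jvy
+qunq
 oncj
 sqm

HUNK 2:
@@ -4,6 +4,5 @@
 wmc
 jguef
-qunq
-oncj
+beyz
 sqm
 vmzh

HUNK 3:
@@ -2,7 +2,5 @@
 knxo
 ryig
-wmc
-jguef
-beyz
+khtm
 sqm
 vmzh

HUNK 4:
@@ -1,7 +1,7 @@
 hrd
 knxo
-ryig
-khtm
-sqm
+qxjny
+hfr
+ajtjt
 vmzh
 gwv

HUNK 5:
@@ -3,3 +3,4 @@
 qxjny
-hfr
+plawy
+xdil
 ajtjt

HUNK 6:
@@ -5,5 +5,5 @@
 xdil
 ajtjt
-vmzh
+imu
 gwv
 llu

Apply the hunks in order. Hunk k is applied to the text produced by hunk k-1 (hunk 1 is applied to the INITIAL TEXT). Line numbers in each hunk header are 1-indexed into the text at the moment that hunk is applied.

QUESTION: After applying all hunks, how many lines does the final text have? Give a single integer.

Answer: 9

Derivation:
Hunk 1: at line 4 remove [jyutq,gqou,jvy] add [qunq] -> 11 lines: hrd knxo ryig wmc jguef qunq oncj sqm vmzh gwv llu
Hunk 2: at line 4 remove [qunq,oncj] add [beyz] -> 10 lines: hrd knxo ryig wmc jguef beyz sqm vmzh gwv llu
Hunk 3: at line 2 remove [wmc,jguef,beyz] add [khtm] -> 8 lines: hrd knxo ryig khtm sqm vmzh gwv llu
Hunk 4: at line 1 remove [ryig,khtm,sqm] add [qxjny,hfr,ajtjt] -> 8 lines: hrd knxo qxjny hfr ajtjt vmzh gwv llu
Hunk 5: at line 3 remove [hfr] add [plawy,xdil] -> 9 lines: hrd knxo qxjny plawy xdil ajtjt vmzh gwv llu
Hunk 6: at line 5 remove [vmzh] add [imu] -> 9 lines: hrd knxo qxjny plawy xdil ajtjt imu gwv llu
Final line count: 9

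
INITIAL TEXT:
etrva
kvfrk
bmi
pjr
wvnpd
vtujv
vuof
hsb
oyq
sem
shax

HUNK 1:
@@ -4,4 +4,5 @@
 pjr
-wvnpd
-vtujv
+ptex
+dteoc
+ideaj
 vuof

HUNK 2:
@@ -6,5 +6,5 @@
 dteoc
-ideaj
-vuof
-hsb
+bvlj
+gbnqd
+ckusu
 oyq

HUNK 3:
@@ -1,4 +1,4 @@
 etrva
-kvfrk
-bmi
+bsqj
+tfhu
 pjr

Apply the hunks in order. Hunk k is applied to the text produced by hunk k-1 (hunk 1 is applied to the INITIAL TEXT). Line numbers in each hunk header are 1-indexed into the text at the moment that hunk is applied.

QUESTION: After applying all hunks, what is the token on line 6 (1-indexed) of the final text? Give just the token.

Answer: dteoc

Derivation:
Hunk 1: at line 4 remove [wvnpd,vtujv] add [ptex,dteoc,ideaj] -> 12 lines: etrva kvfrk bmi pjr ptex dteoc ideaj vuof hsb oyq sem shax
Hunk 2: at line 6 remove [ideaj,vuof,hsb] add [bvlj,gbnqd,ckusu] -> 12 lines: etrva kvfrk bmi pjr ptex dteoc bvlj gbnqd ckusu oyq sem shax
Hunk 3: at line 1 remove [kvfrk,bmi] add [bsqj,tfhu] -> 12 lines: etrva bsqj tfhu pjr ptex dteoc bvlj gbnqd ckusu oyq sem shax
Final line 6: dteoc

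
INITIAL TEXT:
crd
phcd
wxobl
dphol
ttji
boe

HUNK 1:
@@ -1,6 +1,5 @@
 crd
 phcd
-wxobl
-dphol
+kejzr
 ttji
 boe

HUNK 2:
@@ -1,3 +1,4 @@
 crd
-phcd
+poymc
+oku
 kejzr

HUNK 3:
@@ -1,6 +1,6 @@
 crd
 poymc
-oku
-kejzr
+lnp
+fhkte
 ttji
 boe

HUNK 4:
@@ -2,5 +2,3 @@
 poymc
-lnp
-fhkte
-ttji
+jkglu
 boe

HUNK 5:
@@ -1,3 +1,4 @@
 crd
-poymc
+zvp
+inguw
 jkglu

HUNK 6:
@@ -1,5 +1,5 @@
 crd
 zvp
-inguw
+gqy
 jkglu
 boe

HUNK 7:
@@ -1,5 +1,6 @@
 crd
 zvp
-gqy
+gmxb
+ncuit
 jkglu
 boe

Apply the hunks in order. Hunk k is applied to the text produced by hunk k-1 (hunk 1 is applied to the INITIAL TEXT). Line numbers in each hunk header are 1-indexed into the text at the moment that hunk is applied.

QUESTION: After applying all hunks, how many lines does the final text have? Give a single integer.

Hunk 1: at line 1 remove [wxobl,dphol] add [kejzr] -> 5 lines: crd phcd kejzr ttji boe
Hunk 2: at line 1 remove [phcd] add [poymc,oku] -> 6 lines: crd poymc oku kejzr ttji boe
Hunk 3: at line 1 remove [oku,kejzr] add [lnp,fhkte] -> 6 lines: crd poymc lnp fhkte ttji boe
Hunk 4: at line 2 remove [lnp,fhkte,ttji] add [jkglu] -> 4 lines: crd poymc jkglu boe
Hunk 5: at line 1 remove [poymc] add [zvp,inguw] -> 5 lines: crd zvp inguw jkglu boe
Hunk 6: at line 1 remove [inguw] add [gqy] -> 5 lines: crd zvp gqy jkglu boe
Hunk 7: at line 1 remove [gqy] add [gmxb,ncuit] -> 6 lines: crd zvp gmxb ncuit jkglu boe
Final line count: 6

Answer: 6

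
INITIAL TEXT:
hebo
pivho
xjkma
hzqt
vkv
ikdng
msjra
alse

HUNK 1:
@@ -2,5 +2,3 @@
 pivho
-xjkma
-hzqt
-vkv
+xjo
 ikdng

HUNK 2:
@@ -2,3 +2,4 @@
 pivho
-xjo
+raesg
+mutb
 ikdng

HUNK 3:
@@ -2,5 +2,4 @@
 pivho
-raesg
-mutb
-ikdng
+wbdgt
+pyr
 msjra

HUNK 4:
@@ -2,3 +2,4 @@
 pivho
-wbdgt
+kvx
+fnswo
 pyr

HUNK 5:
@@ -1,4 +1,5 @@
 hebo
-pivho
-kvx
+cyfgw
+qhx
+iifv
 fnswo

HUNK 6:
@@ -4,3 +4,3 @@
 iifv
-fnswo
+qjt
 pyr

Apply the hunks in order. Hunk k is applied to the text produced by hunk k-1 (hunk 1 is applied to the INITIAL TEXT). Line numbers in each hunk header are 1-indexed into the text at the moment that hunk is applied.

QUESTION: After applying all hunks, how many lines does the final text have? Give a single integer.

Hunk 1: at line 2 remove [xjkma,hzqt,vkv] add [xjo] -> 6 lines: hebo pivho xjo ikdng msjra alse
Hunk 2: at line 2 remove [xjo] add [raesg,mutb] -> 7 lines: hebo pivho raesg mutb ikdng msjra alse
Hunk 3: at line 2 remove [raesg,mutb,ikdng] add [wbdgt,pyr] -> 6 lines: hebo pivho wbdgt pyr msjra alse
Hunk 4: at line 2 remove [wbdgt] add [kvx,fnswo] -> 7 lines: hebo pivho kvx fnswo pyr msjra alse
Hunk 5: at line 1 remove [pivho,kvx] add [cyfgw,qhx,iifv] -> 8 lines: hebo cyfgw qhx iifv fnswo pyr msjra alse
Hunk 6: at line 4 remove [fnswo] add [qjt] -> 8 lines: hebo cyfgw qhx iifv qjt pyr msjra alse
Final line count: 8

Answer: 8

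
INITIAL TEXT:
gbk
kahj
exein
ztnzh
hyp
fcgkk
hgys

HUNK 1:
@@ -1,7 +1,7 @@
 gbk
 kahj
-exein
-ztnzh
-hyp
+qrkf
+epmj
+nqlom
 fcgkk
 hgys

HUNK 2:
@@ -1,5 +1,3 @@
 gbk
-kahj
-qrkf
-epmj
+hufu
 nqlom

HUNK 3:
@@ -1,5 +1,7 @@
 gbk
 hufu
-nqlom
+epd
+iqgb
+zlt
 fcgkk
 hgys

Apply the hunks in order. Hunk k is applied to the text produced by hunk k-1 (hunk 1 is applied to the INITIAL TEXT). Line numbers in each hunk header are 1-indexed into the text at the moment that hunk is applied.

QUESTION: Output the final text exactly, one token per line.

Hunk 1: at line 1 remove [exein,ztnzh,hyp] add [qrkf,epmj,nqlom] -> 7 lines: gbk kahj qrkf epmj nqlom fcgkk hgys
Hunk 2: at line 1 remove [kahj,qrkf,epmj] add [hufu] -> 5 lines: gbk hufu nqlom fcgkk hgys
Hunk 3: at line 1 remove [nqlom] add [epd,iqgb,zlt] -> 7 lines: gbk hufu epd iqgb zlt fcgkk hgys

Answer: gbk
hufu
epd
iqgb
zlt
fcgkk
hgys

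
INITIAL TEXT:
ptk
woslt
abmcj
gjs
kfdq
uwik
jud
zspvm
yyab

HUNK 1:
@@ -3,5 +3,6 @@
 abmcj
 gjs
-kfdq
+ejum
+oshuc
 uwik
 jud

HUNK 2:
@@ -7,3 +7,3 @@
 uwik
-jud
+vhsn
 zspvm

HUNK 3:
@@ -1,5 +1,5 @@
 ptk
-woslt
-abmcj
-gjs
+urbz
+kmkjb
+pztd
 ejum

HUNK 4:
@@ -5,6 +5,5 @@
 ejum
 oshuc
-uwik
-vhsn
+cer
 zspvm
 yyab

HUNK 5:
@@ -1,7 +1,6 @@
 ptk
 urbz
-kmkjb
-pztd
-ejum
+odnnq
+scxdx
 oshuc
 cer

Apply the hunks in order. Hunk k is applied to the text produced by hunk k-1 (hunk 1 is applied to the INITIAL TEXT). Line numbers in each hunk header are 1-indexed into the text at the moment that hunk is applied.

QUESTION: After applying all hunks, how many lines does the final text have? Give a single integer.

Hunk 1: at line 3 remove [kfdq] add [ejum,oshuc] -> 10 lines: ptk woslt abmcj gjs ejum oshuc uwik jud zspvm yyab
Hunk 2: at line 7 remove [jud] add [vhsn] -> 10 lines: ptk woslt abmcj gjs ejum oshuc uwik vhsn zspvm yyab
Hunk 3: at line 1 remove [woslt,abmcj,gjs] add [urbz,kmkjb,pztd] -> 10 lines: ptk urbz kmkjb pztd ejum oshuc uwik vhsn zspvm yyab
Hunk 4: at line 5 remove [uwik,vhsn] add [cer] -> 9 lines: ptk urbz kmkjb pztd ejum oshuc cer zspvm yyab
Hunk 5: at line 1 remove [kmkjb,pztd,ejum] add [odnnq,scxdx] -> 8 lines: ptk urbz odnnq scxdx oshuc cer zspvm yyab
Final line count: 8

Answer: 8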